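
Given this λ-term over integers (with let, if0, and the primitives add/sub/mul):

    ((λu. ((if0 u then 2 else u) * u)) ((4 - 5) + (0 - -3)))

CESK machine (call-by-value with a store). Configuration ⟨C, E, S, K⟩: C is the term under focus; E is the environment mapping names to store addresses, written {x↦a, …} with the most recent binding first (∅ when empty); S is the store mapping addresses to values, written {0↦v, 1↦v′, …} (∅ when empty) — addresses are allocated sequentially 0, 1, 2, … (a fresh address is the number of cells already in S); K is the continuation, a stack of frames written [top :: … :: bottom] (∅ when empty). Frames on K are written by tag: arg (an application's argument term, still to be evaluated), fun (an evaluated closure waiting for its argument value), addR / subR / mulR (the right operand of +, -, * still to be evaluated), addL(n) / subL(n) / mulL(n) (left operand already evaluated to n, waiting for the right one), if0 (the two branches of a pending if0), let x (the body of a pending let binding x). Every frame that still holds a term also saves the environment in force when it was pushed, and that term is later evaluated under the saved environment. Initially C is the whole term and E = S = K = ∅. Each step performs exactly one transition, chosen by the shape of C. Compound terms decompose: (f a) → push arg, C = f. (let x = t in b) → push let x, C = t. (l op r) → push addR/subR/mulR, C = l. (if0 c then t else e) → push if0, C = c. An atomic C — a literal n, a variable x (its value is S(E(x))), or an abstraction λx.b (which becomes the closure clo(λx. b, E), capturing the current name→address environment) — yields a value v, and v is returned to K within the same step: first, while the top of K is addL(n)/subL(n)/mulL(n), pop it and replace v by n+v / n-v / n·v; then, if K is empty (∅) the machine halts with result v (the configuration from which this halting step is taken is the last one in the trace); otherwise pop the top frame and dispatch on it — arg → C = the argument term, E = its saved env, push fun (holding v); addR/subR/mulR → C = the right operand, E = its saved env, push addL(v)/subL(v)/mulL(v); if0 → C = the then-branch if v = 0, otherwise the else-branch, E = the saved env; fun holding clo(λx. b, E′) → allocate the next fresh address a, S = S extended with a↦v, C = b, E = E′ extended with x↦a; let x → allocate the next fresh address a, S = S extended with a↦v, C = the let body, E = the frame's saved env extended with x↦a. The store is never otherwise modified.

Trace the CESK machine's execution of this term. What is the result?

Answer: 4

Execution trace:
step 0: ⟨C=((λu. ((if0 u then 2 else u) * u)) ((4 - 5) + (0 - -3))); E=∅; S=∅; K=∅⟩
step 1: ⟨C=(λu. ((if0 u then 2 else u) * u)); E=∅; S=∅; K=[arg]⟩
step 2: ⟨C=((4 - 5) + (0 - -3)); E=∅; S=∅; K=[fun]⟩
step 3: ⟨C=(4 - 5); E=∅; S=∅; K=[addR :: fun]⟩
step 4: ⟨C=4; E=∅; S=∅; K=[subR :: addR :: fun]⟩
step 5: ⟨C=5; E=∅; S=∅; K=[subL(4) :: addR :: fun]⟩
step 6: ⟨C=(0 - -3); E=∅; S=∅; K=[addL(-1) :: fun]⟩
step 7: ⟨C=0; E=∅; S=∅; K=[subR :: addL(-1) :: fun]⟩
step 8: ⟨C=-3; E=∅; S=∅; K=[subL(0) :: addL(-1) :: fun]⟩
step 9: ⟨C=((if0 u then 2 else u) * u); E={u↦0}; S={0↦2}; K=∅⟩
step 10: ⟨C=(if0 u then 2 else u); E={u↦0}; S={0↦2}; K=[mulR]⟩
step 11: ⟨C=u; E={u↦0}; S={0↦2}; K=[if0 :: mulR]⟩
step 12: ⟨C=u; E={u↦0}; S={0↦2}; K=[mulR]⟩
step 13: ⟨C=u; E={u↦0}; S={0↦2}; K=[mulL(2)]⟩
→ final value 4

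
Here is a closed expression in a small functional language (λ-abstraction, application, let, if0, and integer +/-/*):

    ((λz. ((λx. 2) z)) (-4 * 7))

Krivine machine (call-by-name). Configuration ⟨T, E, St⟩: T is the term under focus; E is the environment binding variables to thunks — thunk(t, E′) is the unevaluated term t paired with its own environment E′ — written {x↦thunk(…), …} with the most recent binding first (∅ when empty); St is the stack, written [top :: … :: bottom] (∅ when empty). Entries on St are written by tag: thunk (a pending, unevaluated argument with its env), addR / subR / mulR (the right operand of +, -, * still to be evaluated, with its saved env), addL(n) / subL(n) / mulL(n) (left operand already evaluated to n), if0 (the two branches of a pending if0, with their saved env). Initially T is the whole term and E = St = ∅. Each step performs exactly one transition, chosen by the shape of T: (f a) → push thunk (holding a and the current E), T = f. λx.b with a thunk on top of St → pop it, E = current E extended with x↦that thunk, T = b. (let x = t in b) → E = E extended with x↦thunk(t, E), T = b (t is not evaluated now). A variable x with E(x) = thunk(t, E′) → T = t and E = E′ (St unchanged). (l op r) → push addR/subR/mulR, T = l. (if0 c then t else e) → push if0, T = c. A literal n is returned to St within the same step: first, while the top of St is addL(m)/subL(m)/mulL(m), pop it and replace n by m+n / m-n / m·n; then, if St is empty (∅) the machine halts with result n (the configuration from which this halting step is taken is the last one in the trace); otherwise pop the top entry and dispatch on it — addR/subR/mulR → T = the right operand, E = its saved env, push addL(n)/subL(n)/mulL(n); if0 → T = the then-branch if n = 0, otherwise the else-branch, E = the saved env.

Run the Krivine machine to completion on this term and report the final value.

t=0: <T=((λz. ((λx. 2) z)) (-4 * 7)), E=∅, St=∅>
t=1: <T=(λz. ((λx. 2) z)), E=∅, St=[thunk]>
t=2: <T=((λx. 2) z), E={z↦thunk((-4 * 7), ∅)}, St=∅>
t=3: <T=(λx. 2), E={z↦thunk((-4 * 7), ∅)}, St=[thunk]>
t=4: <T=2, E={x↦thunk(z, {z↦thunk((-4 * 7), ∅)}), z↦thunk((-4 * 7), ∅)}, St=∅>
→ final value 2

Answer: 2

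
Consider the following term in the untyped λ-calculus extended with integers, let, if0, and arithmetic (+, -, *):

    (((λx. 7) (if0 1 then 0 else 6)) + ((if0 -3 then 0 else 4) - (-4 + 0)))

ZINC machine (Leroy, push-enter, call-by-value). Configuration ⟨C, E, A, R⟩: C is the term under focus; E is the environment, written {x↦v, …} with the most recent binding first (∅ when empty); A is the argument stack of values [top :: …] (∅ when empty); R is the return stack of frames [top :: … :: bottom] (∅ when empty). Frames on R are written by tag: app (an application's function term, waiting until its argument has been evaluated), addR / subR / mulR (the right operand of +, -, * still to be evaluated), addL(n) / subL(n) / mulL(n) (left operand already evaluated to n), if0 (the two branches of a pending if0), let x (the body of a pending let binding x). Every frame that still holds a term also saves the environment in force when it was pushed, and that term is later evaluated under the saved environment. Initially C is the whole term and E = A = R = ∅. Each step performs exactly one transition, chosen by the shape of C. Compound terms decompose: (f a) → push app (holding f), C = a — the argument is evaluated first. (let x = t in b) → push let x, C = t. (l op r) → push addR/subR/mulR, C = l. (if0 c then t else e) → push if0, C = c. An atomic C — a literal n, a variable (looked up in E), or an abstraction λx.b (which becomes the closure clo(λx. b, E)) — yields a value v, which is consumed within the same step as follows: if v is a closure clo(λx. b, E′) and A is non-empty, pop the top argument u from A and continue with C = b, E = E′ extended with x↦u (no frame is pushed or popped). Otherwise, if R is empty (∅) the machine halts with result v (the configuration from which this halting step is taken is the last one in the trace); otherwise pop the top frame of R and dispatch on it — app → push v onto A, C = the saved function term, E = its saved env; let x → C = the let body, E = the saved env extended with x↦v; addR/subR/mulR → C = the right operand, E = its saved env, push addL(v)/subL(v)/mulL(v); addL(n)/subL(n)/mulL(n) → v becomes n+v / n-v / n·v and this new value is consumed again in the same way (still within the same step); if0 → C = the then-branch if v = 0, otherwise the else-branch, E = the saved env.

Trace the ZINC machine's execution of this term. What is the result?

Answer: 15

Derivation:
0. <C=(((λx. 7) (if0 1 then 0 else 6)) + ((if0 -3 then 0 else 4) - (-4 + 0))), E=∅, A=∅, R=∅>
1. <C=((λx. 7) (if0 1 then 0 else 6)), E=∅, A=∅, R=[addR]>
2. <C=(if0 1 then 0 else 6), E=∅, A=∅, R=[app :: addR]>
3. <C=1, E=∅, A=∅, R=[if0 :: app :: addR]>
4. <C=6, E=∅, A=∅, R=[app :: addR]>
5. <C=(λx. 7), E=∅, A=[6], R=[addR]>
6. <C=7, E={x↦6}, A=∅, R=[addR]>
7. <C=((if0 -3 then 0 else 4) - (-4 + 0)), E=∅, A=∅, R=[addL(7)]>
8. <C=(if0 -3 then 0 else 4), E=∅, A=∅, R=[subR :: addL(7)]>
9. <C=-3, E=∅, A=∅, R=[if0 :: subR :: addL(7)]>
10. <C=4, E=∅, A=∅, R=[subR :: addL(7)]>
11. <C=(-4 + 0), E=∅, A=∅, R=[subL(4) :: addL(7)]>
12. <C=-4, E=∅, A=∅, R=[addR :: subL(4) :: addL(7)]>
13. <C=0, E=∅, A=∅, R=[addL(-4) :: subL(4) :: addL(7)]>
→ final value 15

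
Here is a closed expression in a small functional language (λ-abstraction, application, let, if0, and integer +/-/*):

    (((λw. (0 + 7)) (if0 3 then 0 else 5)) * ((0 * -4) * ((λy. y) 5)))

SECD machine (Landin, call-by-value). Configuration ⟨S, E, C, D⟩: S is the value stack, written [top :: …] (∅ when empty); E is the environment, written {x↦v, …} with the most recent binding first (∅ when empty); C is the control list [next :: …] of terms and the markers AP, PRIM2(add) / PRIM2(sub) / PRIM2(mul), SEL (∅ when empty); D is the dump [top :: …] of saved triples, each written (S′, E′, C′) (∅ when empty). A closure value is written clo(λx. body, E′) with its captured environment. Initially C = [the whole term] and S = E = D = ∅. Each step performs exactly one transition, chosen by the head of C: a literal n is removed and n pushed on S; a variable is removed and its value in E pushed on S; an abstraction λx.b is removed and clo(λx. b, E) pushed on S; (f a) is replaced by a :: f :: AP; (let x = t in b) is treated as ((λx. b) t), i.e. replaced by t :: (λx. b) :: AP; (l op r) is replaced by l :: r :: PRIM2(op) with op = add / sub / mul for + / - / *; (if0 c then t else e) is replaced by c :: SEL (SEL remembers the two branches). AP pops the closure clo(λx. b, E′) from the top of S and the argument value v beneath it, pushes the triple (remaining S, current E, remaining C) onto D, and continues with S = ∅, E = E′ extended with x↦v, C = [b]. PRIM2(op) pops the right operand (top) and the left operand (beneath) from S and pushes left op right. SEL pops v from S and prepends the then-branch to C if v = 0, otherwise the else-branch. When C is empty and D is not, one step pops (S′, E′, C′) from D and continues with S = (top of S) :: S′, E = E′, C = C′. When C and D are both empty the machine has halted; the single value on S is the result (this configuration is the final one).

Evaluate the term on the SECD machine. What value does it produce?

Answer: 0

Derivation:
0. <S=∅, E=∅, C=[(((λw. (0 + 7)) (if0 3 then 0 else 5)) * ((0 * -4) * ((λy. y) 5)))], D=∅>
1. <S=∅, E=∅, C=[((λw. (0 + 7)) (if0 3 then 0 else 5)) :: ((0 * -4) * ((λy. y) 5)) :: PRIM2(mul)], D=∅>
2. <S=∅, E=∅, C=[(if0 3 then 0 else 5) :: (λw. (0 + 7)) :: AP :: ((0 * -4) * ((λy. y) 5)) :: PRIM2(mul)], D=∅>
3. <S=∅, E=∅, C=[3 :: SEL :: (λw. (0 + 7)) :: AP :: ((0 * -4) * ((λy. y) 5)) :: PRIM2(mul)], D=∅>
4. <S=[3], E=∅, C=[SEL :: (λw. (0 + 7)) :: AP :: ((0 * -4) * ((λy. y) 5)) :: PRIM2(mul)], D=∅>
5. <S=∅, E=∅, C=[5 :: (λw. (0 + 7)) :: AP :: ((0 * -4) * ((λy. y) 5)) :: PRIM2(mul)], D=∅>
6. <S=[5], E=∅, C=[(λw. (0 + 7)) :: AP :: ((0 * -4) * ((λy. y) 5)) :: PRIM2(mul)], D=∅>
7. <S=[clo(λw. (0 + 7), ∅) :: 5], E=∅, C=[AP :: ((0 * -4) * ((λy. y) 5)) :: PRIM2(mul)], D=∅>
8. <S=∅, E={w↦5}, C=[(0 + 7)], D=[(∅, ∅, [((0 * -4) * ((λy. y) 5)) :: PRIM2(mul)])]>
9. <S=∅, E={w↦5}, C=[0 :: 7 :: PRIM2(add)], D=[(∅, ∅, [((0 * -4) * ((λy. y) 5)) :: PRIM2(mul)])]>
10. <S=[0], E={w↦5}, C=[7 :: PRIM2(add)], D=[(∅, ∅, [((0 * -4) * ((λy. y) 5)) :: PRIM2(mul)])]>
11. <S=[7 :: 0], E={w↦5}, C=[PRIM2(add)], D=[(∅, ∅, [((0 * -4) * ((λy. y) 5)) :: PRIM2(mul)])]>
12. <S=[7], E={w↦5}, C=∅, D=[(∅, ∅, [((0 * -4) * ((λy. y) 5)) :: PRIM2(mul)])]>
13. <S=[7], E=∅, C=[((0 * -4) * ((λy. y) 5)) :: PRIM2(mul)], D=∅>
14. <S=[7], E=∅, C=[(0 * -4) :: ((λy. y) 5) :: PRIM2(mul) :: PRIM2(mul)], D=∅>
15. <S=[7], E=∅, C=[0 :: -4 :: PRIM2(mul) :: ((λy. y) 5) :: PRIM2(mul) :: PRIM2(mul)], D=∅>
16. <S=[0 :: 7], E=∅, C=[-4 :: PRIM2(mul) :: ((λy. y) 5) :: PRIM2(mul) :: PRIM2(mul)], D=∅>
17. <S=[-4 :: 0 :: 7], E=∅, C=[PRIM2(mul) :: ((λy. y) 5) :: PRIM2(mul) :: PRIM2(mul)], D=∅>
18. <S=[0 :: 7], E=∅, C=[((λy. y) 5) :: PRIM2(mul) :: PRIM2(mul)], D=∅>
19. <S=[0 :: 7], E=∅, C=[5 :: (λy. y) :: AP :: PRIM2(mul) :: PRIM2(mul)], D=∅>
20. <S=[5 :: 0 :: 7], E=∅, C=[(λy. y) :: AP :: PRIM2(mul) :: PRIM2(mul)], D=∅>
21. <S=[clo(λy. y, ∅) :: 5 :: 0 :: 7], E=∅, C=[AP :: PRIM2(mul) :: PRIM2(mul)], D=∅>
22. <S=∅, E={y↦5}, C=[y], D=[([0 :: 7], ∅, [PRIM2(mul) :: PRIM2(mul)])]>
23. <S=[5], E={y↦5}, C=∅, D=[([0 :: 7], ∅, [PRIM2(mul) :: PRIM2(mul)])]>
24. <S=[5 :: 0 :: 7], E=∅, C=[PRIM2(mul) :: PRIM2(mul)], D=∅>
25. <S=[0 :: 7], E=∅, C=[PRIM2(mul)], D=∅>
26. <S=[0], E=∅, C=∅, D=∅>
→ final value 0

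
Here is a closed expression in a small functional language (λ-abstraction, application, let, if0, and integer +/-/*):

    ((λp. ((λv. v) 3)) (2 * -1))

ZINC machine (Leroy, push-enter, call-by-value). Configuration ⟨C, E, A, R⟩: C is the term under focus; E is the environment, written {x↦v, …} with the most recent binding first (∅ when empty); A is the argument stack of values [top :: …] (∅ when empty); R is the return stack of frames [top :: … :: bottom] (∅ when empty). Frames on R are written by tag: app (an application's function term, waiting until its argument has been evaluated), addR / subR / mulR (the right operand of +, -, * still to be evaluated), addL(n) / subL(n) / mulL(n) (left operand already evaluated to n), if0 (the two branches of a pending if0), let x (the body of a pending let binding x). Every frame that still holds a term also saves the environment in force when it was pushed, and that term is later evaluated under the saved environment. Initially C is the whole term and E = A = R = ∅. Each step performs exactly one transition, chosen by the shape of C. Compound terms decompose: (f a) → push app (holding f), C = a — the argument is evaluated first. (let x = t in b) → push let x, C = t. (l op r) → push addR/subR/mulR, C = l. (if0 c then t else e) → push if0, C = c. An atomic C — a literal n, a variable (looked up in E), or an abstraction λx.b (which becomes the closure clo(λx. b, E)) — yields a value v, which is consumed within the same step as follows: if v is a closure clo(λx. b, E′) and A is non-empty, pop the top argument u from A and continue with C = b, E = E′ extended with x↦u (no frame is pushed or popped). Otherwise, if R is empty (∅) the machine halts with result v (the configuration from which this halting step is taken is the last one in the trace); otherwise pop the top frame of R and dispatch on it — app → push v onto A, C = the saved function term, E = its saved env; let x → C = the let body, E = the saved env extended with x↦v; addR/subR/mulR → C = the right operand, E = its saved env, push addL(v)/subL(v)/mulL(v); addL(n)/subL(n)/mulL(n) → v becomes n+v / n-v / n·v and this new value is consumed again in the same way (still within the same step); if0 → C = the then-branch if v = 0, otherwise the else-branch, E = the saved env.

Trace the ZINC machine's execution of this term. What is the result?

step 0: ⟨C=((λp. ((λv. v) 3)) (2 * -1)); E=∅; A=∅; R=∅⟩
step 1: ⟨C=(2 * -1); E=∅; A=∅; R=[app]⟩
step 2: ⟨C=2; E=∅; A=∅; R=[mulR :: app]⟩
step 3: ⟨C=-1; E=∅; A=∅; R=[mulL(2) :: app]⟩
step 4: ⟨C=(λp. ((λv. v) 3)); E=∅; A=[-2]; R=∅⟩
step 5: ⟨C=((λv. v) 3); E={p↦-2}; A=∅; R=∅⟩
step 6: ⟨C=3; E={p↦-2}; A=∅; R=[app]⟩
step 7: ⟨C=(λv. v); E={p↦-2}; A=[3]; R=∅⟩
step 8: ⟨C=v; E={v↦3, p↦-2}; A=∅; R=∅⟩
→ final value 3

Answer: 3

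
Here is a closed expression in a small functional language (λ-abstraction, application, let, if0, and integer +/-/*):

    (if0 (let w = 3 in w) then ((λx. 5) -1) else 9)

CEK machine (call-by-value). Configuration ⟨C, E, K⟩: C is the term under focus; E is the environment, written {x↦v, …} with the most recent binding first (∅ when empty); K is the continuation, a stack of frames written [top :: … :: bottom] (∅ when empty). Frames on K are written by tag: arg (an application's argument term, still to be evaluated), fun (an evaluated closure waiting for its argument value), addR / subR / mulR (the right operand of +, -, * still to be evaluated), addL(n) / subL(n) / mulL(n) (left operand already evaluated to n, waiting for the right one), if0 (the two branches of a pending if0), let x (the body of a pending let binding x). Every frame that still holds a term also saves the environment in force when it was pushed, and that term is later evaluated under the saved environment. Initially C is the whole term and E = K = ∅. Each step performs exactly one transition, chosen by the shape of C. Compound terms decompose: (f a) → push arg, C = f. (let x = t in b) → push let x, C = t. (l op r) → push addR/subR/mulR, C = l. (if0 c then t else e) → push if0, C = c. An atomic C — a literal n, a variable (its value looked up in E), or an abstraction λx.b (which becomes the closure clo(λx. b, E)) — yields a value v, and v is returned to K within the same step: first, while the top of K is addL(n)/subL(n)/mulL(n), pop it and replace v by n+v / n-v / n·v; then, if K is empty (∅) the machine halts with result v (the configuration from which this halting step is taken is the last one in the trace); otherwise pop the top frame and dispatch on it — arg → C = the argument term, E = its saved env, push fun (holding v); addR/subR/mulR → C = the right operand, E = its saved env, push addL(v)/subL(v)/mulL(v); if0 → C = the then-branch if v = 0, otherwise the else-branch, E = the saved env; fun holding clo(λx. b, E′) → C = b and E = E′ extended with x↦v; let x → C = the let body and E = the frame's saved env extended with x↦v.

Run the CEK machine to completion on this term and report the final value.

Answer: 9

Execution trace:
[0] ⟨C=(if0 (let w = 3 in w) then ((λx. 5) -1) else 9); E=∅; K=∅⟩
[1] ⟨C=(let w = 3 in w); E=∅; K=[if0]⟩
[2] ⟨C=3; E=∅; K=[let w :: if0]⟩
[3] ⟨C=w; E={w↦3}; K=[if0]⟩
[4] ⟨C=9; E=∅; K=∅⟩
→ final value 9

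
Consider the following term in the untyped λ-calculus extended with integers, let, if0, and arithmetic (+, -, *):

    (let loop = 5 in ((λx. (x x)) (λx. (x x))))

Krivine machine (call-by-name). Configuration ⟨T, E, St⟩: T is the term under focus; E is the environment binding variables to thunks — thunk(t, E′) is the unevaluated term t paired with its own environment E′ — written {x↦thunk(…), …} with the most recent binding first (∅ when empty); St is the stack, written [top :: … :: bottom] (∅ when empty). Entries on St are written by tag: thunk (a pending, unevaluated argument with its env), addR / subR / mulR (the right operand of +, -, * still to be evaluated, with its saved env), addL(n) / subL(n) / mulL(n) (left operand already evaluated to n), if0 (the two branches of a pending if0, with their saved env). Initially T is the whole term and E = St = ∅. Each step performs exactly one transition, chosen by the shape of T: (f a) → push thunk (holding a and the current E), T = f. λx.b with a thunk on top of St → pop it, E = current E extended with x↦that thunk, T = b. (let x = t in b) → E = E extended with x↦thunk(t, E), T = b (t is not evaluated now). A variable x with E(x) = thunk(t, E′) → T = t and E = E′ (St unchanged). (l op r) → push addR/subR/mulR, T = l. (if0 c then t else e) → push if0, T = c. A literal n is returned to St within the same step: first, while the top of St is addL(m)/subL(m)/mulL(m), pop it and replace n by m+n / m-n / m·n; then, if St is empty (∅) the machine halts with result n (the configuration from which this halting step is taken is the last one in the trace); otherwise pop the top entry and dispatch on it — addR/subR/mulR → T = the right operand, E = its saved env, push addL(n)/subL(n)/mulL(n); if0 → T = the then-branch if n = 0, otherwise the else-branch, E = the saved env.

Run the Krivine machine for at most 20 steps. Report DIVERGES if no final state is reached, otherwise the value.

[0] ⟨T=(let loop = 5 in ((λx. (x x)) (λx. (x x)))); E=∅; St=∅⟩
[1] ⟨T=((λx. (x x)) (λx. (x x))); E={loop↦thunk(5, ∅)}; St=∅⟩
[2] ⟨T=(λx. (x x)); E={loop↦thunk(5, ∅)}; St=[thunk]⟩
[3] ⟨T=(x x); E={x↦thunk((λx. (x x)), {loop↦thunk(5, ∅)}), loop↦thunk(5, ∅)}; St=∅⟩
[4] ⟨T=x; E={x↦thunk((λx. (x x)), {loop↦thunk(5, ∅)}), loop↦thunk(5, ∅)}; St=[thunk]⟩
[5] ⟨T=(λx. (x x)); E={loop↦thunk(5, ∅)}; St=[thunk]⟩
[6] ⟨T=(x x); E={x↦thunk(x, {x↦thunk((λx. (x x)), {loop↦thunk(5, ∅)}), loop↦thunk(5, ∅)}), loop↦thunk(5, ∅)}; St=∅⟩
[7] ⟨T=x; E={x↦thunk(x, {x↦thunk((λx. (x x)), {loop↦thunk(5, ∅)}), loop↦thunk(5, ∅)}), loop↦thunk(5, ∅)}; St=[thunk]⟩
[8] ⟨T=x; E={x↦thunk((λx. (x x)), {loop↦thunk(5, ∅)}), loop↦thunk(5, ∅)}; St=[thunk]⟩
[9] ⟨T=(λx. (x x)); E={loop↦thunk(5, ∅)}; St=[thunk]⟩
[10] ⟨T=(x x); E={x↦thunk(x, {x↦thunk(x, {x↦thunk((λx. (x x)), {loop↦thunk(5, ∅)}), loop↦thunk(5, ∅)}), loop↦thunk(5, ∅)}), loop↦thunk(5, ∅)}; St=∅⟩
[11] ⟨T=x; E={x↦thunk(x, {x↦thunk(x, {x↦thunk((λx. (x x)), {loop↦thunk(5, ∅)}), loop↦thunk(5, ∅)}), loop↦thunk(5, ∅)}), loop↦thunk(5, ∅)}; St=[thunk]⟩
[12] ⟨T=x; E={x↦thunk(x, {x↦thunk((λx. (x x)), {loop↦thunk(5, ∅)}), loop↦thunk(5, ∅)}), loop↦thunk(5, ∅)}; St=[thunk]⟩
[13] ⟨T=x; E={x↦thunk((λx. (x x)), {loop↦thunk(5, ∅)}), loop↦thunk(5, ∅)}; St=[thunk]⟩
[14] ⟨T=(λx. (x x)); E={loop↦thunk(5, ∅)}; St=[thunk]⟩
[15] ⟨T=(x x); E={x↦thunk(x, {x↦thunk(x, {x↦thunk(x, {x↦thunk((λx. (x x)), {loop↦thunk(5, ∅)}), loop↦thunk(5, ∅)}), loop↦thunk(5, ∅)}), loop↦thunk(5, ∅)}), loop↦thunk(5, ∅)}; St=∅⟩
[16] ⟨T=x; E={x↦thunk(x, {x↦thunk(x, {x↦thunk(x, {x↦thunk((λx. (x x)), {loop↦thunk(5, ∅)}), loop↦thunk(5, ∅)}), loop↦thunk(5, ∅)}), loop↦thunk(5, ∅)}), loop↦thunk(5, ∅)}; St=[thunk]⟩
[17] ⟨T=x; E={x↦thunk(x, {x↦thunk(x, {x↦thunk((λx. (x x)), {loop↦thunk(5, ∅)}), loop↦thunk(5, ∅)}), loop↦thunk(5, ∅)}), loop↦thunk(5, ∅)}; St=[thunk]⟩
[18] ⟨T=x; E={x↦thunk(x, {x↦thunk((λx. (x x)), {loop↦thunk(5, ∅)}), loop↦thunk(5, ∅)}), loop↦thunk(5, ∅)}; St=[thunk]⟩
[19] ⟨T=x; E={x↦thunk((λx. (x x)), {loop↦thunk(5, ∅)}), loop↦thunk(5, ∅)}; St=[thunk]⟩
[20] ⟨T=(λx. (x x)); E={loop↦thunk(5, ∅)}; St=[thunk]⟩
→ 20 transitions taken and the configuration is still not final: no result within 20 steps

Answer: DIVERGES (no final state within 20 steps)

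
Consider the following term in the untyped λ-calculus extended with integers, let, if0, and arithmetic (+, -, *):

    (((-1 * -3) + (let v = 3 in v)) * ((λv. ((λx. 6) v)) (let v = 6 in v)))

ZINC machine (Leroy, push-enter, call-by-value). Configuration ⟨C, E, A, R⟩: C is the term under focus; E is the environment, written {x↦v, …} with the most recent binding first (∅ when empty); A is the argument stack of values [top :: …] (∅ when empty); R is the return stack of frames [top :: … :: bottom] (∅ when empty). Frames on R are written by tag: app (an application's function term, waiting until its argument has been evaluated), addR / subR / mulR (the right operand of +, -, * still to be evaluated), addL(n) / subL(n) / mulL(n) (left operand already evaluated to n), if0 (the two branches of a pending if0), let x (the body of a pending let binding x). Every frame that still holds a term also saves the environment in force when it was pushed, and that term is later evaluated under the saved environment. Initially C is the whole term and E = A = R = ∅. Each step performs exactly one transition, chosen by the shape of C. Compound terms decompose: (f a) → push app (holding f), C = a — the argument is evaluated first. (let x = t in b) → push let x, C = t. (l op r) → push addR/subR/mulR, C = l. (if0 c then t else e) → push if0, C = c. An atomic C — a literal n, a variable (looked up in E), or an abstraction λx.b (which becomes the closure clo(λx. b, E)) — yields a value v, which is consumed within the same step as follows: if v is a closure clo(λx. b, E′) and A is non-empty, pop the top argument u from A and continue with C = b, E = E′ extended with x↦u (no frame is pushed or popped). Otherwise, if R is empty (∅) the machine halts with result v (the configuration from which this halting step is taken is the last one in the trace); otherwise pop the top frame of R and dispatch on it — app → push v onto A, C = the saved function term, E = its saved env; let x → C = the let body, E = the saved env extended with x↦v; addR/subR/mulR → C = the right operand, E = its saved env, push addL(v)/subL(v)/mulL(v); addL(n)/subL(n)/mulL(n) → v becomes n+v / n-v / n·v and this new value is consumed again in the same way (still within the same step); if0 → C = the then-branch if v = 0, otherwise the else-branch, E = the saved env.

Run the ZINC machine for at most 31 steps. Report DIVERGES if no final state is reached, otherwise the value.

Answer: 36

Execution trace:
0. [C=(((-1 * -3) + (let v = 3 in v)) * ((λv. ((λx. 6) v)) (let v = 6 in v))) | E=∅ | A=∅ | R=∅]
1. [C=((-1 * -3) + (let v = 3 in v)) | E=∅ | A=∅ | R=[mulR]]
2. [C=(-1 * -3) | E=∅ | A=∅ | R=[addR :: mulR]]
3. [C=-1 | E=∅ | A=∅ | R=[mulR :: addR :: mulR]]
4. [C=-3 | E=∅ | A=∅ | R=[mulL(-1) :: addR :: mulR]]
5. [C=(let v = 3 in v) | E=∅ | A=∅ | R=[addL(3) :: mulR]]
6. [C=3 | E=∅ | A=∅ | R=[let v :: addL(3) :: mulR]]
7. [C=v | E={v↦3} | A=∅ | R=[addL(3) :: mulR]]
8. [C=((λv. ((λx. 6) v)) (let v = 6 in v)) | E=∅ | A=∅ | R=[mulL(6)]]
9. [C=(let v = 6 in v) | E=∅ | A=∅ | R=[app :: mulL(6)]]
10. [C=6 | E=∅ | A=∅ | R=[let v :: app :: mulL(6)]]
11. [C=v | E={v↦6} | A=∅ | R=[app :: mulL(6)]]
12. [C=(λv. ((λx. 6) v)) | E=∅ | A=[6] | R=[mulL(6)]]
13. [C=((λx. 6) v) | E={v↦6} | A=∅ | R=[mulL(6)]]
14. [C=v | E={v↦6} | A=∅ | R=[app :: mulL(6)]]
15. [C=(λx. 6) | E={v↦6} | A=[6] | R=[mulL(6)]]
16. [C=6 | E={x↦6, v↦6} | A=∅ | R=[mulL(6)]]
→ final value 36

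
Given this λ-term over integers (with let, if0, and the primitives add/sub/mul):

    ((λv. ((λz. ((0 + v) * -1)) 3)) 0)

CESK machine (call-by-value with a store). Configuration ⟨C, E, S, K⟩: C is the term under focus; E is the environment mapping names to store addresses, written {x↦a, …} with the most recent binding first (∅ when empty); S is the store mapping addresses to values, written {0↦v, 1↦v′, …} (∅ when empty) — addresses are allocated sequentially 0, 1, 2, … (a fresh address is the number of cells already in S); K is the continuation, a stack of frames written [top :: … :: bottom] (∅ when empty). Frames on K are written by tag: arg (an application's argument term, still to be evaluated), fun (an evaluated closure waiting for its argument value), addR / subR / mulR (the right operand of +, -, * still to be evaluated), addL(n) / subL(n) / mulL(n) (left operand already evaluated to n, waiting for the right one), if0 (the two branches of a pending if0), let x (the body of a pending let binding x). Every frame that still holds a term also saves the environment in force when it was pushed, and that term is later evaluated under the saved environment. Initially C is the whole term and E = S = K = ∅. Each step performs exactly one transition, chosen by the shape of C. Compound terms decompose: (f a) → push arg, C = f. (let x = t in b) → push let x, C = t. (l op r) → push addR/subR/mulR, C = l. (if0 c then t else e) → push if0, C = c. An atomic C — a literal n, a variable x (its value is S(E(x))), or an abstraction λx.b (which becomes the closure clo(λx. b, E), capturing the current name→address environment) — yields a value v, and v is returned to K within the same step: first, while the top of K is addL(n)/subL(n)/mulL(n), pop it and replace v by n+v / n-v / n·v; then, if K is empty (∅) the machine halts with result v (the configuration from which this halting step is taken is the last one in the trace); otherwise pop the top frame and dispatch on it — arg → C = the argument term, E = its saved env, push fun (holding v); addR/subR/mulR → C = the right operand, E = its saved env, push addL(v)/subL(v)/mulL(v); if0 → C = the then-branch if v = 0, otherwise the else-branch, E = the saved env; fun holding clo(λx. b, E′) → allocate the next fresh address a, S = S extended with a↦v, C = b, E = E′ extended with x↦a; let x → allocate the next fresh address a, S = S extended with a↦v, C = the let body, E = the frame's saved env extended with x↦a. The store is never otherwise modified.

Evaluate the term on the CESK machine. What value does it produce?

t=0: ⟨C=((λv. ((λz. ((0 + v) * -1)) 3)) 0); E=∅; S=∅; K=∅⟩
t=1: ⟨C=(λv. ((λz. ((0 + v) * -1)) 3)); E=∅; S=∅; K=[arg]⟩
t=2: ⟨C=0; E=∅; S=∅; K=[fun]⟩
t=3: ⟨C=((λz. ((0 + v) * -1)) 3); E={v↦0}; S={0↦0}; K=∅⟩
t=4: ⟨C=(λz. ((0 + v) * -1)); E={v↦0}; S={0↦0}; K=[arg]⟩
t=5: ⟨C=3; E={v↦0}; S={0↦0}; K=[fun]⟩
t=6: ⟨C=((0 + v) * -1); E={z↦1, v↦0}; S={0↦0, 1↦3}; K=∅⟩
t=7: ⟨C=(0 + v); E={z↦1, v↦0}; S={0↦0, 1↦3}; K=[mulR]⟩
t=8: ⟨C=0; E={z↦1, v↦0}; S={0↦0, 1↦3}; K=[addR :: mulR]⟩
t=9: ⟨C=v; E={z↦1, v↦0}; S={0↦0, 1↦3}; K=[addL(0) :: mulR]⟩
t=10: ⟨C=-1; E={z↦1, v↦0}; S={0↦0, 1↦3}; K=[mulL(0)]⟩
→ final value 0

Answer: 0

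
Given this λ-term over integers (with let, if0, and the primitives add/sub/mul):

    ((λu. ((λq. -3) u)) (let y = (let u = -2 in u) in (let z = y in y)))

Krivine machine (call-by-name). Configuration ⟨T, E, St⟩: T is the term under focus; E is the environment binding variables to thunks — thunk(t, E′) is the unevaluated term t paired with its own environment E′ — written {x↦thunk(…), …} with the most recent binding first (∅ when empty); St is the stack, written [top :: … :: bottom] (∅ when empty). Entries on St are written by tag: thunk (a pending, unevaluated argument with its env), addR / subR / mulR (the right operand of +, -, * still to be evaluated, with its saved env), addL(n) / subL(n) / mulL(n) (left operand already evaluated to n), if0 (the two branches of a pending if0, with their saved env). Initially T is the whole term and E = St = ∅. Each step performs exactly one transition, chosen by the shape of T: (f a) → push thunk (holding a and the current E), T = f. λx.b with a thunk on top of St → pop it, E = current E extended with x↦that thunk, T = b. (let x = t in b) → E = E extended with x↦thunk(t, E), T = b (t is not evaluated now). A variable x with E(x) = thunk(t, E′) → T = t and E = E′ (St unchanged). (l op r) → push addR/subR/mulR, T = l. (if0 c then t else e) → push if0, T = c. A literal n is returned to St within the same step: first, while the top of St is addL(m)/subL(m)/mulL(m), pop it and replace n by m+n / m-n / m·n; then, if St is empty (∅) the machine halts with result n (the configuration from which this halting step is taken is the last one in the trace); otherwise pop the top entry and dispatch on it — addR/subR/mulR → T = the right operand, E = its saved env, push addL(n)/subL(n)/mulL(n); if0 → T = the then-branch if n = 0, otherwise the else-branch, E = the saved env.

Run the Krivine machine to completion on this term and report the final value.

t=0: <T=((λu. ((λq. -3) u)) (let y = (let u = -2 in u) in (let z = y in y))), E=∅, St=∅>
t=1: <T=(λu. ((λq. -3) u)), E=∅, St=[thunk]>
t=2: <T=((λq. -3) u), E={u↦thunk((let y = (let u = -2 in u) in (let z = y in y)), ∅)}, St=∅>
t=3: <T=(λq. -3), E={u↦thunk((let y = (let u = -2 in u) in (let z = y in y)), ∅)}, St=[thunk]>
t=4: <T=-3, E={q↦thunk(u, {u↦thunk((let y = (let u = -2 in u) in (let z = y in y)), ∅)}), u↦thunk((let y = (let u = -2 in u) in (let z = y in y)), ∅)}, St=∅>
→ final value -3

Answer: -3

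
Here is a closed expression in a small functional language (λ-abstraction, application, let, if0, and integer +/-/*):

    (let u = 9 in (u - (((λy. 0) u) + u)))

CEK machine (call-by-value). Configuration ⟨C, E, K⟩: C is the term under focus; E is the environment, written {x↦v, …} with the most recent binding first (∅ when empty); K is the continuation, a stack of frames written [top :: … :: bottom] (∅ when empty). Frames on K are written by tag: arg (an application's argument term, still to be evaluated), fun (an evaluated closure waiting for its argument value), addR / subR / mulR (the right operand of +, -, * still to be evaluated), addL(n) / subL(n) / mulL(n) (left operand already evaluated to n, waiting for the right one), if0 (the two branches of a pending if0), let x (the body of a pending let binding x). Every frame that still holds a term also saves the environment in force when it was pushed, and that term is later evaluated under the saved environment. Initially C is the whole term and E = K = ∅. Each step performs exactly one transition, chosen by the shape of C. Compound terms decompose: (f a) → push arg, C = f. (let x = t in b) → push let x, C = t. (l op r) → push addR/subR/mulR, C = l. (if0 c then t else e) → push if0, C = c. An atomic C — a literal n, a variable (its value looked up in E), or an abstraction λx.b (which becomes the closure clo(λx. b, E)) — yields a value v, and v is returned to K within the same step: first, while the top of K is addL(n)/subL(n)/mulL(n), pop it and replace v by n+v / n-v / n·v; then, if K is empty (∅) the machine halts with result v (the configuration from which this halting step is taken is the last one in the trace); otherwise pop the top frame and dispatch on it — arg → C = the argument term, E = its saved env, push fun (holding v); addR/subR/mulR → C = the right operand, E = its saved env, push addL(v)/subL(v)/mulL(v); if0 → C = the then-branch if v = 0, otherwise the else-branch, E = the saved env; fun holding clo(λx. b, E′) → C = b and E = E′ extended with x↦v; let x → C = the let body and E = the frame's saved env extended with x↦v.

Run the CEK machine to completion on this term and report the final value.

Answer: 0

Machine steps:
0. [C=(let u = 9 in (u - (((λy. 0) u) + u))) | E=∅ | K=∅]
1. [C=9 | E=∅ | K=[let u]]
2. [C=(u - (((λy. 0) u) + u)) | E={u↦9} | K=∅]
3. [C=u | E={u↦9} | K=[subR]]
4. [C=(((λy. 0) u) + u) | E={u↦9} | K=[subL(9)]]
5. [C=((λy. 0) u) | E={u↦9} | K=[addR :: subL(9)]]
6. [C=(λy. 0) | E={u↦9} | K=[arg :: addR :: subL(9)]]
7. [C=u | E={u↦9} | K=[fun :: addR :: subL(9)]]
8. [C=0 | E={y↦9, u↦9} | K=[addR :: subL(9)]]
9. [C=u | E={u↦9} | K=[addL(0) :: subL(9)]]
→ final value 0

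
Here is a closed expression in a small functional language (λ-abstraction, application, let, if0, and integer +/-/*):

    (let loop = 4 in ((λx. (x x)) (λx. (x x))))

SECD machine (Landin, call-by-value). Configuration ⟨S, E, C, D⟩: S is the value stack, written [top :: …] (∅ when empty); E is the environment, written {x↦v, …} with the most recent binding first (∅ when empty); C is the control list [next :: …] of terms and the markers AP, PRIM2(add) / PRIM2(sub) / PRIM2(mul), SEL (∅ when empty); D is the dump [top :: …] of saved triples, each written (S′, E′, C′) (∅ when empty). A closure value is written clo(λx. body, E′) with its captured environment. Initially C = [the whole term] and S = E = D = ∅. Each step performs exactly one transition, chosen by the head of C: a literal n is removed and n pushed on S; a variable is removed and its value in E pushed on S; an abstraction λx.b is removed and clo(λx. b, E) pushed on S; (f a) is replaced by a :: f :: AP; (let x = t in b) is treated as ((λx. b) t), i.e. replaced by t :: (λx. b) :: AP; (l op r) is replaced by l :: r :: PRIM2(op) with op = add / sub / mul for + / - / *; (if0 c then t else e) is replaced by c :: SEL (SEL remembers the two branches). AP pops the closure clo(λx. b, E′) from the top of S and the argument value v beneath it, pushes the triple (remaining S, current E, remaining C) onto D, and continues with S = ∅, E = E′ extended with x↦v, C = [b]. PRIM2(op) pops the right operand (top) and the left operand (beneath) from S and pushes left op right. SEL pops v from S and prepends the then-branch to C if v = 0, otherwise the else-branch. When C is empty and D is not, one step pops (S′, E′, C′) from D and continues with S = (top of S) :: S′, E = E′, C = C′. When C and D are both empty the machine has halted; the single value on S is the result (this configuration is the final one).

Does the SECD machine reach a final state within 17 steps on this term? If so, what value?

0. [S=∅ | E=∅ | C=[(let loop = 4 in ((λx. (x x)) (λx. (x x))))] | D=∅]
1. [S=∅ | E=∅ | C=[4 :: (λloop. ((λx. (x x)) (λx. (x x)))) :: AP] | D=∅]
2. [S=[4] | E=∅ | C=[(λloop. ((λx. (x x)) (λx. (x x)))) :: AP] | D=∅]
3. [S=[clo(λloop. ((λx. (x x)) (λx. (x x))), ∅) :: 4] | E=∅ | C=[AP] | D=∅]
4. [S=∅ | E={loop↦4} | C=[((λx. (x x)) (λx. (x x)))] | D=[(∅, ∅, ∅)]]
5. [S=∅ | E={loop↦4} | C=[(λx. (x x)) :: (λx. (x x)) :: AP] | D=[(∅, ∅, ∅)]]
6. [S=[clo(λx. (x x), {loop↦4})] | E={loop↦4} | C=[(λx. (x x)) :: AP] | D=[(∅, ∅, ∅)]]
7. [S=[clo(λx. (x x), {loop↦4}) :: clo(λx. (x x), {loop↦4})] | E={loop↦4} | C=[AP] | D=[(∅, ∅, ∅)]]
8. [S=∅ | E={x↦clo(λx. (x x), {loop↦4}), loop↦4} | C=[(x x)] | D=[(∅, {loop↦4}, ∅) :: (∅, ∅, ∅)]]
9. [S=∅ | E={x↦clo(λx. (x x), {loop↦4}), loop↦4} | C=[x :: x :: AP] | D=[(∅, {loop↦4}, ∅) :: (∅, ∅, ∅)]]
10. [S=[clo(λx. (x x), {loop↦4})] | E={x↦clo(λx. (x x), {loop↦4}), loop↦4} | C=[x :: AP] | D=[(∅, {loop↦4}, ∅) :: (∅, ∅, ∅)]]
11. [S=[clo(λx. (x x), {loop↦4}) :: clo(λx. (x x), {loop↦4})] | E={x↦clo(λx. (x x), {loop↦4}), loop↦4} | C=[AP] | D=[(∅, {loop↦4}, ∅) :: (∅, ∅, ∅)]]
12. [S=∅ | E={x↦clo(λx. (x x), {loop↦4}), loop↦4} | C=[(x x)] | D=[(∅, {x↦clo(λx. (x x), {loop↦4}), loop↦4}, ∅) :: (∅, {loop↦4}, ∅) :: (∅, ∅, ∅)]]
13. [S=∅ | E={x↦clo(λx. (x x), {loop↦4}), loop↦4} | C=[x :: x :: AP] | D=[(∅, {x↦clo(λx. (x x), {loop↦4}), loop↦4}, ∅) :: (∅, {loop↦4}, ∅) :: (∅, ∅, ∅)]]
14. [S=[clo(λx. (x x), {loop↦4})] | E={x↦clo(λx. (x x), {loop↦4}), loop↦4} | C=[x :: AP] | D=[(∅, {x↦clo(λx. (x x), {loop↦4}), loop↦4}, ∅) :: (∅, {loop↦4}, ∅) :: (∅, ∅, ∅)]]
15. [S=[clo(λx. (x x), {loop↦4}) :: clo(λx. (x x), {loop↦4})] | E={x↦clo(λx. (x x), {loop↦4}), loop↦4} | C=[AP] | D=[(∅, {x↦clo(λx. (x x), {loop↦4}), loop↦4}, ∅) :: (∅, {loop↦4}, ∅) :: (∅, ∅, ∅)]]
16. [S=∅ | E={x↦clo(λx. (x x), {loop↦4}), loop↦4} | C=[(x x)] | D=[(∅, {x↦clo(λx. (x x), {loop↦4}), loop↦4}, ∅) :: (∅, {x↦clo(λx. (x x), {loop↦4}), loop↦4}, ∅) :: (∅, {loop↦4}, ∅) :: (∅, ∅, ∅)]]
17. [S=∅ | E={x↦clo(λx. (x x), {loop↦4}), loop↦4} | C=[x :: x :: AP] | D=[(∅, {x↦clo(λx. (x x), {loop↦4}), loop↦4}, ∅) :: (∅, {x↦clo(λx. (x x), {loop↦4}), loop↦4}, ∅) :: (∅, {loop↦4}, ∅) :: (∅, ∅, ∅)]]
→ 17 transitions taken and the configuration is still not final: no result within 17 steps

Answer: DIVERGES (no final state within 17 steps)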